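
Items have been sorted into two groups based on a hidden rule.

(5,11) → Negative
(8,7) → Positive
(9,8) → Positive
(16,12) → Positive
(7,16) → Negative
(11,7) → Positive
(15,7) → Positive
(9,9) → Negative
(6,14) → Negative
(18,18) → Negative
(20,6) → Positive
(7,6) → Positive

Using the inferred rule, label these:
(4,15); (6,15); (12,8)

Negative, Negative, Positive

The rule appears to be: first > second.
(4,15): 4 < 15 — doesn't qualify, so Negative.
(6,15): 6 < 15 — doesn't qualify, so Negative.
(12,8): 12 > 8 — fits, so Positive.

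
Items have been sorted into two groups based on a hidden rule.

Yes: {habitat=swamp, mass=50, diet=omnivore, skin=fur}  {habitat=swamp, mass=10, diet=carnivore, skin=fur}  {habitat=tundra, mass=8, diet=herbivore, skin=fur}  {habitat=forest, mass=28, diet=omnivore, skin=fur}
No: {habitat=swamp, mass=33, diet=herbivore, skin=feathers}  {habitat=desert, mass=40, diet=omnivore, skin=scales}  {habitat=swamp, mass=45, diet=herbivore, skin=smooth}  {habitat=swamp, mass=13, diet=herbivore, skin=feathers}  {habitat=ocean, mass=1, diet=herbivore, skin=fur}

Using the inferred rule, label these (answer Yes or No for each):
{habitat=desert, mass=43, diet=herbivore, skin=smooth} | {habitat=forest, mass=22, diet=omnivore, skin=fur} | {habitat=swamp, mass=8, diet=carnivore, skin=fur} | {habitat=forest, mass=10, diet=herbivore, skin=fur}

No, Yes, Yes, Yes

All 'Yes' examples share one property — skin is fur AND mass ≥ 8 — and every 'No' example lacks it.
{habitat=desert, mass=43, diet=herbivore, skin=smooth} — skin is smooth, mass = 43, hence No.
{habitat=forest, mass=22, diet=omnivore, skin=fur} — skin is fur, mass = 22, hence Yes.
{habitat=swamp, mass=8, diet=carnivore, skin=fur} — skin is fur, mass = 8, hence Yes.
{habitat=forest, mass=10, diet=herbivore, skin=fur} — skin is fur, mass = 10, hence Yes.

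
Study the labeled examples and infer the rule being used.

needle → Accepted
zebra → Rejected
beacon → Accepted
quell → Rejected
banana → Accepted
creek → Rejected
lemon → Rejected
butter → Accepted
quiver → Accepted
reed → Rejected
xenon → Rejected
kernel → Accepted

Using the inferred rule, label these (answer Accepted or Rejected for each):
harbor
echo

A rule that fits every label: length 6 — true of each 'Accepted' example, false of each 'Rejected' one.

Accepted, Rejected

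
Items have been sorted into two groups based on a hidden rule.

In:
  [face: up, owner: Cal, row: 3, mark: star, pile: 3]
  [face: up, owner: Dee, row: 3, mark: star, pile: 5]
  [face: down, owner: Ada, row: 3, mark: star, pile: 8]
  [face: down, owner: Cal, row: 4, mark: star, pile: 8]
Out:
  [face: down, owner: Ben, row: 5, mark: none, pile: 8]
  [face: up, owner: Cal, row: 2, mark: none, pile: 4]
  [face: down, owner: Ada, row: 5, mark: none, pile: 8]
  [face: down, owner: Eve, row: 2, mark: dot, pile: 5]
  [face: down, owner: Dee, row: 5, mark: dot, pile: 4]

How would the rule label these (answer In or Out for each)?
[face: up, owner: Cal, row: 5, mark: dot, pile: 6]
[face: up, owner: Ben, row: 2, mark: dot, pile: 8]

Looking at the examples, the only property every 'In' case has and every 'Out' case lacks is: mark is star.
[face: up, owner: Cal, row: 5, mark: dot, pile: 6]: mark is dot, does not satisfy this → Out. [face: up, owner: Ben, row: 2, mark: dot, pile: 8]: mark is dot, does not satisfy this → Out.

Out, Out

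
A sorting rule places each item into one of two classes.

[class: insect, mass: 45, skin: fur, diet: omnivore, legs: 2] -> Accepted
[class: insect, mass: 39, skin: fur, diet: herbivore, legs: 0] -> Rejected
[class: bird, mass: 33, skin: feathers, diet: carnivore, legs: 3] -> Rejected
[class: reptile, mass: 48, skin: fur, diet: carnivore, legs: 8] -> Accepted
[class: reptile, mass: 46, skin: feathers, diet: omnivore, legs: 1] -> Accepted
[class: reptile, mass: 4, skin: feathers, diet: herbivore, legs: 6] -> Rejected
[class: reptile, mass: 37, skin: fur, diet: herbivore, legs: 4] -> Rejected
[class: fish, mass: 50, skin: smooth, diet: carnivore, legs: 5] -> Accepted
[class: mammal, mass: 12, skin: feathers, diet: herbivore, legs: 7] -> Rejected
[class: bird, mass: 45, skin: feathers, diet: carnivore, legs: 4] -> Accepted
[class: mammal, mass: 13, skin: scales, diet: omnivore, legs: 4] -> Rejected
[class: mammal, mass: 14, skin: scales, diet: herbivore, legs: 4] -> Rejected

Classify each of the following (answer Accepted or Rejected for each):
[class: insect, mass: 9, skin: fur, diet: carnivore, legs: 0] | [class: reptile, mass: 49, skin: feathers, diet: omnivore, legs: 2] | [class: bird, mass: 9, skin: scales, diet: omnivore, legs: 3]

All 'Accepted' examples share one property — mass ≥ 45 — and every 'Rejected' example lacks it.

Rejected, Accepted, Rejected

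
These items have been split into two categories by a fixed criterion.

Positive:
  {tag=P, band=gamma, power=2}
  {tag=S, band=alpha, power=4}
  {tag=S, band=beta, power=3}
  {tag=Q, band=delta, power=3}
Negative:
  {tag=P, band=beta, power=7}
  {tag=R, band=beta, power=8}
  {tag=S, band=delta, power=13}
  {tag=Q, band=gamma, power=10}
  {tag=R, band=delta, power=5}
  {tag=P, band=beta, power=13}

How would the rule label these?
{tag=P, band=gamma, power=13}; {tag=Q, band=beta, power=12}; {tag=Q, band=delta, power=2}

Negative, Negative, Positive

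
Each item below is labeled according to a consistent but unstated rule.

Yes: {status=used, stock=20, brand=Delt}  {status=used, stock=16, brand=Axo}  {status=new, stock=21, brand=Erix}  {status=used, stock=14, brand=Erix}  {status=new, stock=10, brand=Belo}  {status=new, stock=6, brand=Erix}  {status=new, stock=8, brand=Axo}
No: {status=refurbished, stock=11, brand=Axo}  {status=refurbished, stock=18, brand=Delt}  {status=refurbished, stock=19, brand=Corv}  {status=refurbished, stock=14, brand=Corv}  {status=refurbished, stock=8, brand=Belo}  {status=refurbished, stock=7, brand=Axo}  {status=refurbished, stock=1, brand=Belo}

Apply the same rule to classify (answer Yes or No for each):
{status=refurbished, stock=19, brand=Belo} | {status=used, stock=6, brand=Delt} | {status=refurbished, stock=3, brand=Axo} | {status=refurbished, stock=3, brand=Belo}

Looking at the examples, the only property every 'Yes' case has and every 'No' case lacks is: status is not refurbished.
No: {status=refurbished, stock=19, brand=Belo}, since status is refurbished. Yes: {status=used, stock=6, brand=Delt}, since status is used. No: {status=refurbished, stock=3, brand=Axo}, since status is refurbished. No: {status=refurbished, stock=3, brand=Belo}, since status is refurbished.

No, Yes, No, No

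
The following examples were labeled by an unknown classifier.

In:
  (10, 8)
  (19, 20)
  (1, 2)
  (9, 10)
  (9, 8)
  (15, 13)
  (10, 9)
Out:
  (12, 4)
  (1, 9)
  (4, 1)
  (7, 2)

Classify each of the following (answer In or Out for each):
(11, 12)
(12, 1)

The classifier is using: |first − second| ≤ 2.
(11, 12): In (|11−12| = 1).
(12, 1): Out (|12−1| = 11).

In, Out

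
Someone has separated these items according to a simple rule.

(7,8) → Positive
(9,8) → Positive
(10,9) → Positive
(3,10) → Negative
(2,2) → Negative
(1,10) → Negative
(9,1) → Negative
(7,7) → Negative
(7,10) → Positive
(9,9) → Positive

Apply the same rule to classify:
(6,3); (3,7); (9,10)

Negative, Negative, Positive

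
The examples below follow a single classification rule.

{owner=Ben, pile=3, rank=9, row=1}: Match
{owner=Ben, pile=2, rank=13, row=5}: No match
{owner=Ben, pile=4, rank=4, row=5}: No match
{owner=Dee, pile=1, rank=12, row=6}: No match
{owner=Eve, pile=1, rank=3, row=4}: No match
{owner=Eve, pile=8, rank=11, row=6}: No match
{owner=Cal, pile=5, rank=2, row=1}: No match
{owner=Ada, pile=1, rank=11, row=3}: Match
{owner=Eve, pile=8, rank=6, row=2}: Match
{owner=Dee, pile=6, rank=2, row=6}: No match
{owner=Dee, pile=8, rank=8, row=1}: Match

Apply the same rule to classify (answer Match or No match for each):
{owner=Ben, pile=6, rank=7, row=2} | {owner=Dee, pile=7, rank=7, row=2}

Match, Match

The pattern is that an item is 'Match' exactly when: rank ≥ 3 AND row ≤ 3.
{owner=Ben, pile=6, rank=7, row=2}: rank = 7, row = 2, matches → Match. {owner=Dee, pile=7, rank=7, row=2}: rank = 7, row = 2, matches → Match.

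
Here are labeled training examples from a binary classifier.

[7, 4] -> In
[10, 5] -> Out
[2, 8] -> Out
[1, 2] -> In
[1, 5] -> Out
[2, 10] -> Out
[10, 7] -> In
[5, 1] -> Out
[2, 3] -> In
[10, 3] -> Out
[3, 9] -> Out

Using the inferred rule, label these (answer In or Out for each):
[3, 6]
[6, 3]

The pattern is that an item is 'In' exactly when: |first − second| ≤ 3.

In, In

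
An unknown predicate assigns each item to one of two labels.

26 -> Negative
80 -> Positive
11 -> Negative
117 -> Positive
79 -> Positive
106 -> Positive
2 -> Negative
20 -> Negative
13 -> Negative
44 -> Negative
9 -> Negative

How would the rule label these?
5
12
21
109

The pattern is that an item is 'Positive' exactly when: at least 79.
Negative: 5, since 5 < 79. Negative: 12, since 12 < 79. Negative: 21, since 21 < 79. Positive: 109, since 109 ≥ 79.

Negative, Negative, Negative, Positive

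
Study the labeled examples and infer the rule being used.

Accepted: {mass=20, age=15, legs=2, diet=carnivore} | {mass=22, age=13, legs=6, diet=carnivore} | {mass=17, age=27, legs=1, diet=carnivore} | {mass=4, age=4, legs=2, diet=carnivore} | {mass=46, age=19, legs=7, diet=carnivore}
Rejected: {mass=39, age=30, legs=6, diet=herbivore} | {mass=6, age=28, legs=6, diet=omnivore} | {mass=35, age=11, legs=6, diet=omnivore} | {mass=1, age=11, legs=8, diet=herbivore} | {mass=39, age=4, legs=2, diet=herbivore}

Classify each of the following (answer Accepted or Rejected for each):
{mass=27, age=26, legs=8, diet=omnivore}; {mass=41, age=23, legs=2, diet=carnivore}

Rejected, Accepted

Rule: diet is carnivore. This holds for each 'Accepted' example and fails for each 'Rejected' one.
{mass=27, age=26, legs=8, diet=omnivore} → diet is omnivore → Rejected.
{mass=41, age=23, legs=2, diet=carnivore} → diet is carnivore → Accepted.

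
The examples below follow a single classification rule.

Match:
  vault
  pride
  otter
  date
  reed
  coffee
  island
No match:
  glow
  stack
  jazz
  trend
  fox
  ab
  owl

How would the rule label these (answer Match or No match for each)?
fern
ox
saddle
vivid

No match, No match, Match, Match

The distinguishing property — has ≥ 2 vowels — holds for all the 'Match' cases and none of the 'No match' cases.
fern — 1 vowel, hence No match.
ox — 1 vowel, hence No match.
saddle — 2 vowels, hence Match.
vivid — 2 vowels, hence Match.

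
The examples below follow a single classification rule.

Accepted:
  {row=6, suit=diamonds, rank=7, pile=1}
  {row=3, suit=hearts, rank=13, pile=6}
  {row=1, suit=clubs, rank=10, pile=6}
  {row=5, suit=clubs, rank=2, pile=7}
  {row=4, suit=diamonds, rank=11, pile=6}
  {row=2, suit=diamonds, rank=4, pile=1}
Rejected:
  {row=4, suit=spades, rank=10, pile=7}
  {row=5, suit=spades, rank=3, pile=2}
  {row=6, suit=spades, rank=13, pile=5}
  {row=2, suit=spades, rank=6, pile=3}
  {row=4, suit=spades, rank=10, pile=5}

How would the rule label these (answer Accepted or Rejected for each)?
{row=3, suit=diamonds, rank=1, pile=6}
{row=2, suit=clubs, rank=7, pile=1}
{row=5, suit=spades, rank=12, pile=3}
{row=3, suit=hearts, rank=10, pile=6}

All 'Accepted' examples share one property — suit is not spades — and every 'Rejected' example lacks it.
{row=3, suit=diamonds, rank=1, pile=6} — suit is diamonds, hence Accepted. {row=2, suit=clubs, rank=7, pile=1} — suit is clubs, hence Accepted. {row=5, suit=spades, rank=12, pile=3} — suit is spades, hence Rejected. {row=3, suit=hearts, rank=10, pile=6} — suit is hearts, hence Accepted.

Accepted, Accepted, Rejected, Accepted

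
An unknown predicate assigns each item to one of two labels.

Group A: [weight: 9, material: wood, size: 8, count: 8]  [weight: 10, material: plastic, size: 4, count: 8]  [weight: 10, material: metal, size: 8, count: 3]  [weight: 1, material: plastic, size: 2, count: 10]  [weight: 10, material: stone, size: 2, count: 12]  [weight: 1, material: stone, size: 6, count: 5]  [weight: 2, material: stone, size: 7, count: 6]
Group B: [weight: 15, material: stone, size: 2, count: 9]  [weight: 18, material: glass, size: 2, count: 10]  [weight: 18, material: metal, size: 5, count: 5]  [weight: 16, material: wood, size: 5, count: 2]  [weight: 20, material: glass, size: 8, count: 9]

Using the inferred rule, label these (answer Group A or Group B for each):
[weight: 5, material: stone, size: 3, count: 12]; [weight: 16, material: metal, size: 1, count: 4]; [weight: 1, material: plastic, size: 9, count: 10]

A rule that fits every label: weight ≤ 10 — true of each 'Group A' example, false of each 'Group B' one.
[weight: 5, material: stone, size: 3, count: 12] — weight = 5, hence Group A. [weight: 16, material: metal, size: 1, count: 4] — weight = 16, hence Group B. [weight: 1, material: plastic, size: 9, count: 10] — weight = 1, hence Group A.

Group A, Group B, Group A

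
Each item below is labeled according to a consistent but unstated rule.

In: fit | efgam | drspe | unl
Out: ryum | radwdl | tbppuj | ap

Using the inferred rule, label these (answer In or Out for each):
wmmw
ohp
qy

The classifier is using: odd length.

Out, In, Out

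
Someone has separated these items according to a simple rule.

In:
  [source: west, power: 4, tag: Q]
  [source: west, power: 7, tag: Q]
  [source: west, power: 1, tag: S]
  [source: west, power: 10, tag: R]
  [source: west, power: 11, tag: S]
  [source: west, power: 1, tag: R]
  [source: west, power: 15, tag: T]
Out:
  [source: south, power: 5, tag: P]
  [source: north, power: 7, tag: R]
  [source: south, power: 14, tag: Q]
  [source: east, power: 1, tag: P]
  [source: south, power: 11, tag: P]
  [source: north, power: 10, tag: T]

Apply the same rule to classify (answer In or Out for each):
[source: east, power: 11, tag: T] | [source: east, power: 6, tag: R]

Out, Out

'In' ⟺ source is west.
[source: east, power: 11, tag: T]: source is east — does not fit, so Out. [source: east, power: 6, tag: R]: source is east — does not fit, so Out.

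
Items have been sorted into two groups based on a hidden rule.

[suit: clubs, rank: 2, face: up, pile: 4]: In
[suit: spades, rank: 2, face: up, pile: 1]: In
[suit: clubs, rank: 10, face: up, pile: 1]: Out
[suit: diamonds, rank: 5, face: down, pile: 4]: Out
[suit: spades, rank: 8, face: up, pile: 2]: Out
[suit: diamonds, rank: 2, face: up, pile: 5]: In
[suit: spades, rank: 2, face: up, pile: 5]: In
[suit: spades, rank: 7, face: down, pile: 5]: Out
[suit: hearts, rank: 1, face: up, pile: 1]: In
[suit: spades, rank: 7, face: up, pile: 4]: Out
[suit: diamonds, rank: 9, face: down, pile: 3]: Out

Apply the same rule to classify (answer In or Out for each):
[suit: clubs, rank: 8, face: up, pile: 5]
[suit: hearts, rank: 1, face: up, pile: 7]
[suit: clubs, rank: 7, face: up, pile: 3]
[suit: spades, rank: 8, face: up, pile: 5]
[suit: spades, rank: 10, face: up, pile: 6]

'In' ⟺ rank ≤ 2.
[suit: clubs, rank: 8, face: up, pile: 5] → rank = 8 → Out.
[suit: hearts, rank: 1, face: up, pile: 7] → rank = 1 → In.
[suit: clubs, rank: 7, face: up, pile: 3] → rank = 7 → Out.
[suit: spades, rank: 8, face: up, pile: 5] → rank = 8 → Out.
[suit: spades, rank: 10, face: up, pile: 6] → rank = 10 → Out.

Out, In, Out, Out, Out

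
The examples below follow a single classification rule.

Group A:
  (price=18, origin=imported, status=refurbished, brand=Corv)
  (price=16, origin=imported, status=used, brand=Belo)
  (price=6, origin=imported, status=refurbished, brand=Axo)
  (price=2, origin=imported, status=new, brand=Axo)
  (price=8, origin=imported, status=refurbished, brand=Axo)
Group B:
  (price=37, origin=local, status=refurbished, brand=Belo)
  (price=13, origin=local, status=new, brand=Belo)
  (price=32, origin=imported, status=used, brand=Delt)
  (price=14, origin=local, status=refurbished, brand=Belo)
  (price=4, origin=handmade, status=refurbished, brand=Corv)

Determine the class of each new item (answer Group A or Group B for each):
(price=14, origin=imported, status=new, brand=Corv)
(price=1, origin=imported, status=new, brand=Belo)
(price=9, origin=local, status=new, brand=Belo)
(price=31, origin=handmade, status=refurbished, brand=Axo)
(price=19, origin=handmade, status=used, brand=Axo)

Group A, Group A, Group B, Group B, Group B

The pattern is that an item is 'Group A' exactly when: origin is imported AND price ≤ 18.
(price=14, origin=imported, status=new, brand=Corv): Group A (origin is imported, price = 14). (price=1, origin=imported, status=new, brand=Belo): Group A (origin is imported, price = 1). (price=9, origin=local, status=new, brand=Belo): Group B (origin is local, price = 9). (price=31, origin=handmade, status=refurbished, brand=Axo): Group B (origin is handmade, price = 31). (price=19, origin=handmade, status=used, brand=Axo): Group B (origin is handmade, price = 19).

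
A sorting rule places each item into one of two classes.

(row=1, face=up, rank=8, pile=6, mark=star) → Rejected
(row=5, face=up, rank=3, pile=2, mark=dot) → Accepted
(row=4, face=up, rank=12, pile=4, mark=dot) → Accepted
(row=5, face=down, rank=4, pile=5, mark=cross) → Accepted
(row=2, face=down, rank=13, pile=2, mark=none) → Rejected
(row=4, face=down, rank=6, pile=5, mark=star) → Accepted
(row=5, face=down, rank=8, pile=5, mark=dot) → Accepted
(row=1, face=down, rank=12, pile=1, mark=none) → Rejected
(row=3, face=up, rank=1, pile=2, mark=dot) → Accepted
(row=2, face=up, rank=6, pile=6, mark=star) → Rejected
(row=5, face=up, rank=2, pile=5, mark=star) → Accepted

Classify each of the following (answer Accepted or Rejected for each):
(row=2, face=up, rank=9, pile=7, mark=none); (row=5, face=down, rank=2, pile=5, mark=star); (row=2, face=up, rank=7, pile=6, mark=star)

'Accepted' ⟺ row ≥ 3.

Rejected, Accepted, Rejected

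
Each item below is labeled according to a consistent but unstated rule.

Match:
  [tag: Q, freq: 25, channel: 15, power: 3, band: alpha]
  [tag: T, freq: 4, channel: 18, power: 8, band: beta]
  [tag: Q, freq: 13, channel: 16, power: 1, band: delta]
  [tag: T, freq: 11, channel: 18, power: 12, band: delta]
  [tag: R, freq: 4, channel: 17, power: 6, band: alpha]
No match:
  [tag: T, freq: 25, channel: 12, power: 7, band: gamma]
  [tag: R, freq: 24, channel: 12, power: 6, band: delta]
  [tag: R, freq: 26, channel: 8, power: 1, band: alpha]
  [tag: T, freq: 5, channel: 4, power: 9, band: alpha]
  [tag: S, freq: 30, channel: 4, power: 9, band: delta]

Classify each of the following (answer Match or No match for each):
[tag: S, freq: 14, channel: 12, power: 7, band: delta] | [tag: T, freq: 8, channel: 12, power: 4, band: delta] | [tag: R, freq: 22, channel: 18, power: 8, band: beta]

No match, No match, Match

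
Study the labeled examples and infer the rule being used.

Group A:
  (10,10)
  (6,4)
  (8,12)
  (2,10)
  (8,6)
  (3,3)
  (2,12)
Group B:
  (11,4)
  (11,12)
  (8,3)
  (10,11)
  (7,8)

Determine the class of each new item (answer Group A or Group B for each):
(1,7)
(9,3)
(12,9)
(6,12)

Group A, Group A, Group B, Group A

One predicate separates the groups cleanly: sum is even.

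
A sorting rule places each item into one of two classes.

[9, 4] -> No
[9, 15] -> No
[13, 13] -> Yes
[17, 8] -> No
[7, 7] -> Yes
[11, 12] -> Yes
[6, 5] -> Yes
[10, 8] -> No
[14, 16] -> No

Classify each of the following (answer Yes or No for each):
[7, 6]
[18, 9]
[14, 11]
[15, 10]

Yes, No, No, No

The simplest hypothesis consistent with all the labels is: |first − second| ≤ 1.
[7, 6]: |7−6| = 1 — fits, so Yes. [18, 9]: |18−9| = 9 — doesn't match, so No. [14, 11]: |14−11| = 3 — doesn't match, so No. [15, 10]: |15−10| = 5 — doesn't match, so No.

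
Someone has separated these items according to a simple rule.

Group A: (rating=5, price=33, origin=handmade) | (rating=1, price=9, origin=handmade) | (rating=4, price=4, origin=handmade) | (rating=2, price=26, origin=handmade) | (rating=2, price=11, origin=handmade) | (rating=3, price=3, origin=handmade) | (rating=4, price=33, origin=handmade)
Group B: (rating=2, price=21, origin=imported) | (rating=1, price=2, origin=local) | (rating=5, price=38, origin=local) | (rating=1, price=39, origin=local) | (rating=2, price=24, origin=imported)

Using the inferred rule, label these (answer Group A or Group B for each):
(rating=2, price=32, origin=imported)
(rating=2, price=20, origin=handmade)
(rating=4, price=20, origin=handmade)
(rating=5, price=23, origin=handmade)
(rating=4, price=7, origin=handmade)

Group B, Group A, Group A, Group A, Group A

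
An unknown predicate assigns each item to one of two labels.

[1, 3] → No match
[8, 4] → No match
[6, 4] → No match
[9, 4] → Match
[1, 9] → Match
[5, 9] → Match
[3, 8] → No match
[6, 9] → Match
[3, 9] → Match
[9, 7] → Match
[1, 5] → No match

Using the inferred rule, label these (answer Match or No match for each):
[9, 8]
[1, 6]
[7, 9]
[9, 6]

Match, No match, Match, Match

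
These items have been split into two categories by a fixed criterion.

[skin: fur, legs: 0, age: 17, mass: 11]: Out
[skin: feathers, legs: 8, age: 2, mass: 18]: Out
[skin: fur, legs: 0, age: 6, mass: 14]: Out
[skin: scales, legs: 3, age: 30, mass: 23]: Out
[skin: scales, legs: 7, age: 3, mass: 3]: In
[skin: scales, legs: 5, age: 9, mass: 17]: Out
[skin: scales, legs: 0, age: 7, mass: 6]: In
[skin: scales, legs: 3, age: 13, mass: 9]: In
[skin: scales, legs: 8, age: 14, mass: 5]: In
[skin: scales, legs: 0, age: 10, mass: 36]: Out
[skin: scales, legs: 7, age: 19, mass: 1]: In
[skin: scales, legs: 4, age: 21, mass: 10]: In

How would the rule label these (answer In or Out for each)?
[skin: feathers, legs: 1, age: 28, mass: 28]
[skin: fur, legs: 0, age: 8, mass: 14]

Out, Out

The simplest hypothesis consistent with all the labels is: mass ≤ 10.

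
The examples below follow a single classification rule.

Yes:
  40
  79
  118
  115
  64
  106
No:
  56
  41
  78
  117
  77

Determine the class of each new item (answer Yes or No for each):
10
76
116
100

The distinguishing property — ≡ 1 (mod 3) — holds for all the 'Yes' cases and none of the 'No' cases.

Yes, Yes, No, Yes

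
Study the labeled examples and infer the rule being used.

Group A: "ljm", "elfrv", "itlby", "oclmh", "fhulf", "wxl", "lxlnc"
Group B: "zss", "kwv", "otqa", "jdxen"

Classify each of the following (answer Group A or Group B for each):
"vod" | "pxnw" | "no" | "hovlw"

Group B, Group B, Group B, Group A

Looking at the examples, the only property every 'Group A' case has and every 'Group B' case lacks is: contains 'l'.
"vod" — no 'l', hence Group B. "pxnw" — no 'l', hence Group B. "no" — no 'l', hence Group B. "hovlw" — has 'l', hence Group A.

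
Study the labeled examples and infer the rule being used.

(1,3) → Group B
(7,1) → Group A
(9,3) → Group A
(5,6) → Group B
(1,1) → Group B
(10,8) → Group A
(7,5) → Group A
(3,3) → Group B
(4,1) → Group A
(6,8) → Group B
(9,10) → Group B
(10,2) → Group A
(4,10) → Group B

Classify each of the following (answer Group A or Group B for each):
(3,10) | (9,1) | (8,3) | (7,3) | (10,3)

Group B, Group A, Group A, Group A, Group A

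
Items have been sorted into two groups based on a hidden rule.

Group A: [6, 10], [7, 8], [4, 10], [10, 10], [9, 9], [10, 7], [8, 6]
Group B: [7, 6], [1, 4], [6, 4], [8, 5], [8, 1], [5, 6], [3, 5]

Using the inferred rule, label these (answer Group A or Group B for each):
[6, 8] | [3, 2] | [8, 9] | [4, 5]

Group A, Group B, Group A, Group B

The classifier is using: sum ≥ 14.
[6, 8]: Group A (6+8 = 14).
[3, 2]: Group B (3+2 = 5).
[8, 9]: Group A (8+9 = 17).
[4, 5]: Group B (4+5 = 9).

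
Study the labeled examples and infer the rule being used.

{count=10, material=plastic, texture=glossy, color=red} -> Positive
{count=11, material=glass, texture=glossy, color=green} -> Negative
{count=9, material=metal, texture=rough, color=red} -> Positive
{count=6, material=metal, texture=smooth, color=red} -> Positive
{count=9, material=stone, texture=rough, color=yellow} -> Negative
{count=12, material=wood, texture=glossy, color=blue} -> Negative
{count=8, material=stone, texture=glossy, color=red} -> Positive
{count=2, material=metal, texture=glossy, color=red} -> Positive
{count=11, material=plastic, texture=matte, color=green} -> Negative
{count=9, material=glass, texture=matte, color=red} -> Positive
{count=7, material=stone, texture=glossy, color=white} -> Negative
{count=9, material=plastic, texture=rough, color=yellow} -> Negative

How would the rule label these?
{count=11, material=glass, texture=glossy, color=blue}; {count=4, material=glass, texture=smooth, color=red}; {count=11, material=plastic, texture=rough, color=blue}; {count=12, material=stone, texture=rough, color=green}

Negative, Positive, Negative, Negative

Rule: color is red. This holds for each 'Positive' example and fails for each 'Negative' one.
{count=11, material=glass, texture=glossy, color=blue}: Negative (color is blue). {count=4, material=glass, texture=smooth, color=red}: Positive (color is red). {count=11, material=plastic, texture=rough, color=blue}: Negative (color is blue). {count=12, material=stone, texture=rough, color=green}: Negative (color is green).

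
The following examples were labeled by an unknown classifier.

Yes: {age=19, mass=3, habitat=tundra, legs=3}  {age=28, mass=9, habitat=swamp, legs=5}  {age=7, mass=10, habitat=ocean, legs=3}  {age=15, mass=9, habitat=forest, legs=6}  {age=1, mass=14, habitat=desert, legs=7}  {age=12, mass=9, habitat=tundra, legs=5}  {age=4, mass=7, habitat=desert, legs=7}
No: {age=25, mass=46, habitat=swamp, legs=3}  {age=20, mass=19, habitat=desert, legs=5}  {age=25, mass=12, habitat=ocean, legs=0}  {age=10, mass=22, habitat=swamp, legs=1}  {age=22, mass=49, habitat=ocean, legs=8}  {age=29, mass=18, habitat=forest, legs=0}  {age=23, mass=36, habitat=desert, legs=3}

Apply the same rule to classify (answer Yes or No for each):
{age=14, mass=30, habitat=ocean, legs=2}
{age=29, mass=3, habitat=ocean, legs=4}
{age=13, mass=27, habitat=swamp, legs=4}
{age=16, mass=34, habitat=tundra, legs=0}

No, Yes, No, No

The distinguishing property — mass ≤ 14 AND legs ≥ 1 — holds for all the 'Yes' cases and none of the 'No' cases.
{age=14, mass=30, habitat=ocean, legs=2}: mass = 30, legs = 2 — does not fit, so No. {age=29, mass=3, habitat=ocean, legs=4}: mass = 3, legs = 4 — satisfies this, so Yes. {age=13, mass=27, habitat=swamp, legs=4}: mass = 27, legs = 4 — does not fit, so No. {age=16, mass=34, habitat=tundra, legs=0}: mass = 34, legs = 0 — does not fit, so No.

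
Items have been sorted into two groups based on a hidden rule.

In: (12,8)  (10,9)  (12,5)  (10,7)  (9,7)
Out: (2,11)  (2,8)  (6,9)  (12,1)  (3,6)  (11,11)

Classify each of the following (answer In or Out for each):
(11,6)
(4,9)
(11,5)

The distinguishing property — first > second AND sum ≥ 15 — holds for all the 'In' cases and none of the 'Out' cases.

In, Out, In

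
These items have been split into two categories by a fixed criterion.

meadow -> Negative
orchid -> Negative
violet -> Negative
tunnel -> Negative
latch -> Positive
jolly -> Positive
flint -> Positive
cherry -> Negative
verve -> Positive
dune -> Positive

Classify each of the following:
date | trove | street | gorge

Rule: length ≤ 5. This holds for each 'Positive' example and fails for each 'Negative' one.
date: length 4 — matches, so Positive. trove: length 5 — matches, so Positive. street: length 6 — doesn't qualify, so Negative. gorge: length 5 — matches, so Positive.

Positive, Positive, Negative, Positive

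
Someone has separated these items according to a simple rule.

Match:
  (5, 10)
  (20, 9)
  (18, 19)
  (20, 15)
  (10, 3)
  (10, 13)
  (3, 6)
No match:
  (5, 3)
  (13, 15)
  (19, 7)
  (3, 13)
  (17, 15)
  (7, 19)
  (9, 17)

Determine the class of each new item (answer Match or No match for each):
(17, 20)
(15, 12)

The rule appears to be: sum is odd.
Match: (17, 20), since 17+20 = 37.
Match: (15, 12), since 15+12 = 27.

Match, Match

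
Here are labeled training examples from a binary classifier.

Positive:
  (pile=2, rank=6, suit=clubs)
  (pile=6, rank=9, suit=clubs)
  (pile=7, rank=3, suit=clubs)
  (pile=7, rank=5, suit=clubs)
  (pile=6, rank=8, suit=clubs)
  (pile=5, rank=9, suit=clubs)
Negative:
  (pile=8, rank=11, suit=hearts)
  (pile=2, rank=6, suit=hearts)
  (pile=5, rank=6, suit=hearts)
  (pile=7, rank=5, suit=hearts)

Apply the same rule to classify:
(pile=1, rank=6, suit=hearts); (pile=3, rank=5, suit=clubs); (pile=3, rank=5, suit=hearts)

Negative, Positive, Negative

The rule appears to be: suit is clubs.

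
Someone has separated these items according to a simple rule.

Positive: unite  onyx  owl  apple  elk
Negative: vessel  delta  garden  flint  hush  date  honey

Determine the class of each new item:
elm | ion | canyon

The classifier is using: starts with a vowel.
Positive: elm, since starts with 'e'. Positive: ion, since starts with 'i'. Negative: canyon, since starts with 'c'.

Positive, Positive, Negative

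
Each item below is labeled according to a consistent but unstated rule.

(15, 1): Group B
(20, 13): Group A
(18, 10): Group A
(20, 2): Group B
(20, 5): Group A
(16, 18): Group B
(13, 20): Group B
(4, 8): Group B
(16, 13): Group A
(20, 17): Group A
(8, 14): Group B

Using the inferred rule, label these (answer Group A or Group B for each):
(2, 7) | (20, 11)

Group B, Group A

The rule appears to be: first > second AND sum ≥ 25.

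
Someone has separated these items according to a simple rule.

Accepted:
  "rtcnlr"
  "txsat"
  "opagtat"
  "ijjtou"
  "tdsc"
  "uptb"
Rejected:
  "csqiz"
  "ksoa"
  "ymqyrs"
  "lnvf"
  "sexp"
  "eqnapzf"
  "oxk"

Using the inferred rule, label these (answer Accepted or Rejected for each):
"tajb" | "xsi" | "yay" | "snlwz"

Accepted, Rejected, Rejected, Rejected

The common property of the 'Accepted' items is: contains 't'. No 'Rejected' item has it.
"tajb": Accepted (has 't'). "xsi": Rejected (no 't'). "yay": Rejected (no 't'). "snlwz": Rejected (no 't').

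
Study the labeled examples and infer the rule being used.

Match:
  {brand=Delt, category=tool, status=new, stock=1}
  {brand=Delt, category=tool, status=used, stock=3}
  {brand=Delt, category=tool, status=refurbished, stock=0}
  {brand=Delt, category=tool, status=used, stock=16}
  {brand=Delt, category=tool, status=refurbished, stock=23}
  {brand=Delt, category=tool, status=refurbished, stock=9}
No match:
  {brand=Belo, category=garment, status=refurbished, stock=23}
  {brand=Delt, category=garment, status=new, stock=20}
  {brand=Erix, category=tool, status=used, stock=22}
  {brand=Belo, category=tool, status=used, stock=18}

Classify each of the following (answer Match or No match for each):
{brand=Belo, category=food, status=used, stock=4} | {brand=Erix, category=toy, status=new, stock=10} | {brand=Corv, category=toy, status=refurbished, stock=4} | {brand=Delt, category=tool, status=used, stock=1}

The simplest hypothesis consistent with all the labels is: brand is Delt AND category is tool.
{brand=Belo, category=food, status=used, stock=4}: brand is Belo, category is food, doesn't qualify → No match. {brand=Erix, category=toy, status=new, stock=10}: brand is Erix, category is toy, doesn't qualify → No match. {brand=Corv, category=toy, status=refurbished, stock=4}: brand is Corv, category is toy, doesn't qualify → No match. {brand=Delt, category=tool, status=used, stock=1}: brand is Delt, category is tool, passes → Match.

No match, No match, No match, Match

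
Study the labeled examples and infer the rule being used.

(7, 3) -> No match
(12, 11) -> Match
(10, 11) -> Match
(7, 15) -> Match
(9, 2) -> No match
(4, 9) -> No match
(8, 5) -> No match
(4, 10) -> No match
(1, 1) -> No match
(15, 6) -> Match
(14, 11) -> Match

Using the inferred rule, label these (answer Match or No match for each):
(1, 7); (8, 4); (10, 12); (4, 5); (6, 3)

No match, No match, Match, No match, No match

The common property of the 'Match' items is: sum ≥ 21. No 'No match' item has it.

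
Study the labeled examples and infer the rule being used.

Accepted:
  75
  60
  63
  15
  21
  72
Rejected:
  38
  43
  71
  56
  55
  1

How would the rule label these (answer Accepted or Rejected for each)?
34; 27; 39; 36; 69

Checking candidate rules against both groups, what survives is: multiple of 3.

Rejected, Accepted, Accepted, Accepted, Accepted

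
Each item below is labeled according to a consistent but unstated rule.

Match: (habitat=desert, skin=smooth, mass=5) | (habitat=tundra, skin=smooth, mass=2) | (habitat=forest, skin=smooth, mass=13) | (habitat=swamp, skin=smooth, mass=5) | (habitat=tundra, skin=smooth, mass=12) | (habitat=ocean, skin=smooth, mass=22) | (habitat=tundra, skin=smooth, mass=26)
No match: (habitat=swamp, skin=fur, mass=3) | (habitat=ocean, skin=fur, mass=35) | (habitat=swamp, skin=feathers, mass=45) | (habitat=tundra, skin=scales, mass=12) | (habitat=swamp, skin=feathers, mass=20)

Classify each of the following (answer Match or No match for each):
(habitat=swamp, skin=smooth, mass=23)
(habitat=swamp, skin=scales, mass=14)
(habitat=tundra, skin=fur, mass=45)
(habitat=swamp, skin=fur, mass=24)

Match, No match, No match, No match

All 'Match' examples share one property — skin is smooth — and every 'No match' example lacks it.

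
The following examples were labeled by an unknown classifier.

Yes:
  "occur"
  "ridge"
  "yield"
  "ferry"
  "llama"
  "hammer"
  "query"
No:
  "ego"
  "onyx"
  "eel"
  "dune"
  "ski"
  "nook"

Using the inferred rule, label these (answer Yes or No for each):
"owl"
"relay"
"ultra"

The distinguishing property — length ≥ 5 — holds for all the 'Yes' cases and none of the 'No' cases.
"owl": length 3, fails the rule → No. "relay": length 5, matches → Yes. "ultra": length 5, matches → Yes.

No, Yes, Yes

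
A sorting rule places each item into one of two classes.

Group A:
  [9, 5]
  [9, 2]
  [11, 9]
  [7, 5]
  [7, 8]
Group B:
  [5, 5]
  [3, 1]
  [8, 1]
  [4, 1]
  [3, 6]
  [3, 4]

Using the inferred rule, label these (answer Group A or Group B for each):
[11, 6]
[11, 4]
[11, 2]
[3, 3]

Group A, Group A, Group A, Group B

All 'Group A' examples share one property — sum ≥ 11 — and every 'Group B' example lacks it.
[11, 6] — 11+6 = 17, hence Group A. [11, 4] — 11+4 = 15, hence Group A. [11, 2] — 11+2 = 13, hence Group A. [3, 3] — 3+3 = 6, hence Group B.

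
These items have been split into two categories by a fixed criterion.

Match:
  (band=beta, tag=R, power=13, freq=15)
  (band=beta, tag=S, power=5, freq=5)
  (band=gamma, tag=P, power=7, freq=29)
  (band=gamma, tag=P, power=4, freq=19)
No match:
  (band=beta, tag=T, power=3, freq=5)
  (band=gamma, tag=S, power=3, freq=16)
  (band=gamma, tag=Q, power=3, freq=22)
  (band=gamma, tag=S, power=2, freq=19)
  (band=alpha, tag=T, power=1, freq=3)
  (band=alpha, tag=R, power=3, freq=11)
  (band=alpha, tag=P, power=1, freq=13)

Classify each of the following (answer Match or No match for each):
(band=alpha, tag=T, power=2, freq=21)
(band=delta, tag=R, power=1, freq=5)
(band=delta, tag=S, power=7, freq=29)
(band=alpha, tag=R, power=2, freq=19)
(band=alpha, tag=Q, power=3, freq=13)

No match, No match, Match, No match, No match

The classifier is using: power ≥ 4.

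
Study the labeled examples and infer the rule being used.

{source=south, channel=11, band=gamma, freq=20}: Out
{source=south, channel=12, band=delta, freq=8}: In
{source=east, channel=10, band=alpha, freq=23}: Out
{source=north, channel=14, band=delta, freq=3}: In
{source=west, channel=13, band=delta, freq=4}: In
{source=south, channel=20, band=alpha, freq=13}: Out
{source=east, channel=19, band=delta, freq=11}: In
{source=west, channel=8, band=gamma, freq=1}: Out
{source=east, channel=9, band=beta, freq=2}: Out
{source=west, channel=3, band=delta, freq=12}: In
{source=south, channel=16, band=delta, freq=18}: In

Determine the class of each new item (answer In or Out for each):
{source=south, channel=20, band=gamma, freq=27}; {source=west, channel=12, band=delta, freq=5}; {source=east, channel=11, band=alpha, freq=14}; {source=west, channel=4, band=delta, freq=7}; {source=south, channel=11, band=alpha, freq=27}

A rule that fits every label: band is delta — true of each 'In' example, false of each 'Out' one.
{source=south, channel=20, band=gamma, freq=27} → band is gamma → Out. {source=west, channel=12, band=delta, freq=5} → band is delta → In. {source=east, channel=11, band=alpha, freq=14} → band is alpha → Out. {source=west, channel=4, band=delta, freq=7} → band is delta → In. {source=south, channel=11, band=alpha, freq=27} → band is alpha → Out.

Out, In, Out, In, Out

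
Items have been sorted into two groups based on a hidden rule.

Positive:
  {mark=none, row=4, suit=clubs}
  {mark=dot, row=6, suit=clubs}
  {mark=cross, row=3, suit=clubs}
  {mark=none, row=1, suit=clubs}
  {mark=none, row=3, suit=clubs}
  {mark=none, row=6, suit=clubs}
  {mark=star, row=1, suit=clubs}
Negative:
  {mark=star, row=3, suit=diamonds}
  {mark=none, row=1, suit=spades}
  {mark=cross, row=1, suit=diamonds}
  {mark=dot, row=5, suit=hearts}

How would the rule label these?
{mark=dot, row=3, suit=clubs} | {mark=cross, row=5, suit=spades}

Positive, Negative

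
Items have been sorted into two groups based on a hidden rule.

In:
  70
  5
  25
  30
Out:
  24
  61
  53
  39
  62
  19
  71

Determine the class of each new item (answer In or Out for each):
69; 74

Out, Out

Comparing the two groups points to one rule — multiple of 5.
69 — 69 = 5·13 + 4, hence Out.
74 — 74 = 5·14 + 4, hence Out.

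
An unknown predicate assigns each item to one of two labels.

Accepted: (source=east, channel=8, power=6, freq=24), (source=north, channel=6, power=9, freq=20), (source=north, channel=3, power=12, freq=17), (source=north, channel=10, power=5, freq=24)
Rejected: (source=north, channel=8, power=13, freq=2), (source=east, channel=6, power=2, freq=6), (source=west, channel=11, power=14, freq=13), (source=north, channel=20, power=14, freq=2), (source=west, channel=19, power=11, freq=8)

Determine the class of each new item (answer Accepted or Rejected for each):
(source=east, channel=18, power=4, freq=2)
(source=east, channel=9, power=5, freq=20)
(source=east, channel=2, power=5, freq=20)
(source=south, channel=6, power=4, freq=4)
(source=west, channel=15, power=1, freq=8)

Rejected, Accepted, Accepted, Rejected, Rejected

Every 'Accepted' example satisfies: freq ≥ 17. None of the 'Rejected' examples do.
Rejected: (source=east, channel=18, power=4, freq=2), since freq = 2. Accepted: (source=east, channel=9, power=5, freq=20), since freq = 20. Accepted: (source=east, channel=2, power=5, freq=20), since freq = 20. Rejected: (source=south, channel=6, power=4, freq=4), since freq = 4. Rejected: (source=west, channel=15, power=1, freq=8), since freq = 8.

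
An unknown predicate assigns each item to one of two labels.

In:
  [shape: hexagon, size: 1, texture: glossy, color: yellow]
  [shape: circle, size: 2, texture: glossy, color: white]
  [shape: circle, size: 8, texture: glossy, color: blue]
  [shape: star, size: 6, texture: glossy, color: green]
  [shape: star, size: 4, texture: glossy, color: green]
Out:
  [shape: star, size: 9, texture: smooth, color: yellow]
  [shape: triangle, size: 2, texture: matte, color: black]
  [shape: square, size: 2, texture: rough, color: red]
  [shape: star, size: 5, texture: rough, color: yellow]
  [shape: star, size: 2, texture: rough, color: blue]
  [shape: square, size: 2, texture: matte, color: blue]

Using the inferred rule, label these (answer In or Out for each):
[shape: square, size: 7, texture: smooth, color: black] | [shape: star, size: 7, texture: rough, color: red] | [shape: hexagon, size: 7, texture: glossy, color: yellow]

Out, Out, In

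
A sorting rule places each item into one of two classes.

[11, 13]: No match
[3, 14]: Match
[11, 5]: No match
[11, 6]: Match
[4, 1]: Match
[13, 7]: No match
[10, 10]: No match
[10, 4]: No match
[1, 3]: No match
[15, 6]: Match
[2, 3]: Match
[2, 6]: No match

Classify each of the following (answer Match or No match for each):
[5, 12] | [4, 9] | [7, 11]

Match, Match, No match

Checking candidate rules against both groups, what survives is: sum is odd.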